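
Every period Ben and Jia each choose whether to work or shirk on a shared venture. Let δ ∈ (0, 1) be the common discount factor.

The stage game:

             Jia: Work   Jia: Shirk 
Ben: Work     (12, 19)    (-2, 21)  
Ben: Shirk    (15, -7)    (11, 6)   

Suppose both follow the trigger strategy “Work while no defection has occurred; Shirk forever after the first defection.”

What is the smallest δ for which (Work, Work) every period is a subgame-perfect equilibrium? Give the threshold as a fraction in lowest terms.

Ben's threshold: (15−12)/(15−11) = 3/4.
Jia's threshold: (21−19)/(21−6) = 2/15.
3/4 > 2/15, so Ben binds and δ* = 3/4.

3/4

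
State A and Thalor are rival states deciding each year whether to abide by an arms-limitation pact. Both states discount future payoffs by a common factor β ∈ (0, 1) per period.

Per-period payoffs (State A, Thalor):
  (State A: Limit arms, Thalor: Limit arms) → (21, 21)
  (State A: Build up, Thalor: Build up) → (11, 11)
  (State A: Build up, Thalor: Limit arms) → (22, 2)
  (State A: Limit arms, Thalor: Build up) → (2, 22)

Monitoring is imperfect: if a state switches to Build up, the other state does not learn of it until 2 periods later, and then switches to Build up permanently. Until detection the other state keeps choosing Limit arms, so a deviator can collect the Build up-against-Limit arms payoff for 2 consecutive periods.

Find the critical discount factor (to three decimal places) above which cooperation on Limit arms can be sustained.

0.302

A deviator earns 22 for 2 periods, then 11 forever; cooperating earns 21 forever. Multiplying the IC by (1−β):
21 ≥ 22(1−β^2) + 11β^2, so 11·β^2 ≥ 1 and β^2 ≥ 1/11.
β ≥ (1/11)^(1/2) ≈ 0.302.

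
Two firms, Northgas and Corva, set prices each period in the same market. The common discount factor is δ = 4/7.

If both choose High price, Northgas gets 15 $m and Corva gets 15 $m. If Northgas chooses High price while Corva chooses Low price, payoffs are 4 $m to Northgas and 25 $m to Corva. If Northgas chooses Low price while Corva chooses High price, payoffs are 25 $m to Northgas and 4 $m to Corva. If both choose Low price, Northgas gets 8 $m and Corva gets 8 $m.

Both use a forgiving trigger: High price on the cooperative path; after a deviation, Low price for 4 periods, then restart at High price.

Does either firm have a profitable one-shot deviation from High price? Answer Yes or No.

Yes

IC: δ+…+δ^4 ≥ (25−15)/(15−8) = 10/7.
At δ = 4/7: partial sum = 1.1912 < 1.4286. Cooperation not sustainable.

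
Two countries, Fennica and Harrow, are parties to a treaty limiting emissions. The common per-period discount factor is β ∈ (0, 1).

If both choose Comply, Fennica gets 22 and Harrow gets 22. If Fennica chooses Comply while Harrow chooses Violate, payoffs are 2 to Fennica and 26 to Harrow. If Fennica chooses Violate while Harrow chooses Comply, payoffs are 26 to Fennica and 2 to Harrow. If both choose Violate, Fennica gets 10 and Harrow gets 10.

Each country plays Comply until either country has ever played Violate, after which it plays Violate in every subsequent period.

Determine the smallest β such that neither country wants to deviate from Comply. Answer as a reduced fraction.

1/4

One-period gain from deviating is 26 − 22 = 4. The loss is 22 − 10 = 12 in every subsequent period, with present value 12·β/(1−β).
Deviation is unprofitable when 12·β/(1−β) ≥ 4, i.e. β/(1−β) ≥ 1/3.
Equivalently β ≥ 4/(4+12) = 1/4.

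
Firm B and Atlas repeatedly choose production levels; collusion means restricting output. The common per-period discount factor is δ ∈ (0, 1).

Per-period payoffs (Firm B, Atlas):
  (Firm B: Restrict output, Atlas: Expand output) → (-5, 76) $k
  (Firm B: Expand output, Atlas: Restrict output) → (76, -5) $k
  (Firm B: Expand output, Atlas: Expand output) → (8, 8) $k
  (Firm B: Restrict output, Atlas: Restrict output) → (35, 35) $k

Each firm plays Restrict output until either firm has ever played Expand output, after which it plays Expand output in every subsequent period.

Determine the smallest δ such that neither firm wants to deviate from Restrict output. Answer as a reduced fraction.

Cooperation forever yields 35 each period: 35/(1−δ).
Deviating yields 76 once, then 8 forever: 76 + 8δ/(1−δ).
No profitable deviation requires 35/(1−δ) ≥ 76 + 8δ/(1−δ).
Multiplying by (1−δ): 35 ≥ 76(1−δ) + 8δ = 76 − 68δ.
So 68δ ≥ 41, i.e. δ ≥ 41/68.

41/68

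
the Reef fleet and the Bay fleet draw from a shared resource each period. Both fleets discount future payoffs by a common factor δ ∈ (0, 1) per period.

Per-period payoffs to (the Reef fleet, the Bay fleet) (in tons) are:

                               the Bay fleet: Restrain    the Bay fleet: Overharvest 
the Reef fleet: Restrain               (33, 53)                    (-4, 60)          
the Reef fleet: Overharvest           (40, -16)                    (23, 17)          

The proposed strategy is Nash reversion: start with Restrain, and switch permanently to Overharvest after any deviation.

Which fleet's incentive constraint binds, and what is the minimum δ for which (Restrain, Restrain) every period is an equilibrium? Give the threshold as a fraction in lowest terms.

the Reef fleet; δ ≥ 7/17

the Reef fleet's threshold: (40−33)/(40−23) = 7/17.
the Bay fleet's threshold: (60−53)/(60−17) = 7/43.
7/17 > 7/43, so the Reef fleet binds and δ* = 7/17.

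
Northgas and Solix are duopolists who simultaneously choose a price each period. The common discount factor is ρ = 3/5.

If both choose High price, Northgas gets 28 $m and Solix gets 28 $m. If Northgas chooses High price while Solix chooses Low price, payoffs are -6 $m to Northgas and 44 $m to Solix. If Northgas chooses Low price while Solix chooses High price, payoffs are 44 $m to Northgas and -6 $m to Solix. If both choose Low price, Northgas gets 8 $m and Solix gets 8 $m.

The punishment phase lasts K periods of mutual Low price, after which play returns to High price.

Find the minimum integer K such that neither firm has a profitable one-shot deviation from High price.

No profitable deviation requires (28−8)(ρ+…+ρ^K) ≥ 44−28, i.e. ρ+…+ρ^K ≥ 4/5 ≈ 0.8000.
With ρ = 3/5, the partial sums are K=1: 0.6000, K=2: 0.9600.
K = 2 is the first length at which the sum reaches 0.8000.

2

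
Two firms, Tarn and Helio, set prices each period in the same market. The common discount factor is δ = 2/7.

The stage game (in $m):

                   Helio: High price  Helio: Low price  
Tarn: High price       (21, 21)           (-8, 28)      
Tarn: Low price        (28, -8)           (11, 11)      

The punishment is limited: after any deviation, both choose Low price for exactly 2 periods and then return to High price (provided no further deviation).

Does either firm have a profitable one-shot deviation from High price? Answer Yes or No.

Yes

Comparing payoff streams over the 3 periods until play realigns: cooperate → 21(1+δ+…+δ^2); deviate → 28 + 11(δ+…+δ^2).
Cooperation is sustained iff (21−11)(δ+…+δ^2) ≥ 28−21.
δ+…+δ^2 = 2/7·(1−(2/7)^2)/(1−2/7) = 0.3673, and (28−21)/(21−11) = 0.7000.
0.3673 < 0.7000, so cooperation is not sustainable.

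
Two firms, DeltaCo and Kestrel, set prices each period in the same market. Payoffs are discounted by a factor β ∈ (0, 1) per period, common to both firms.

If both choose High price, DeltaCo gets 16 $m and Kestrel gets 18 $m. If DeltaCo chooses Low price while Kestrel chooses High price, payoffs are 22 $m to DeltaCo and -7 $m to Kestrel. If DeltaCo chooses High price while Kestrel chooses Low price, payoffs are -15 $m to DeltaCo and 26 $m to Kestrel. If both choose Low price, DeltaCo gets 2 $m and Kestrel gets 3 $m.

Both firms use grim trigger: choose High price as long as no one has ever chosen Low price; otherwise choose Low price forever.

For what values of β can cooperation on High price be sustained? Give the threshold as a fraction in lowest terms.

DeltaCo: cooperation gives 16 each period; deviation gives 22 once then 2 forever.
  16/(1−β) ≥ 22 + 2β/(1−β) ⇒ β ≥ 6/20 = 3/10.
Kestrel: cooperation gives 18 each period; deviation gives 26 once then 3 forever.
  β ≥ 8/23.
Both must hold, so the binding constraint is Kestrel's: β ≥ 8/23.

8/23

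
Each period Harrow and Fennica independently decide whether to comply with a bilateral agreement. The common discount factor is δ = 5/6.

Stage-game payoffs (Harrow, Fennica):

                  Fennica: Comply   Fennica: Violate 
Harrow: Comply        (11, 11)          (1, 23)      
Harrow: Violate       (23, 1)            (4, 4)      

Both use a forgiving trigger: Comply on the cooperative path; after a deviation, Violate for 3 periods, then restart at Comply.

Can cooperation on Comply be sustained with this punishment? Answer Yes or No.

Yes

A one-shot deviation gives 23 now, then 4 for 3 periods, then back to 11.
Gain from deviating: (23−11) today; loss: (11−4) in each of the next 3 periods.
No-deviation condition: (11−4)(δ+…+δ^3) ≥ 23−11, i.e. δ+…+δ^3 ≥ 12/7.
At δ = 5/6: δ+…+δ^3 = 2.1065 ≥ 1.7143.
So cooperation is sustainable.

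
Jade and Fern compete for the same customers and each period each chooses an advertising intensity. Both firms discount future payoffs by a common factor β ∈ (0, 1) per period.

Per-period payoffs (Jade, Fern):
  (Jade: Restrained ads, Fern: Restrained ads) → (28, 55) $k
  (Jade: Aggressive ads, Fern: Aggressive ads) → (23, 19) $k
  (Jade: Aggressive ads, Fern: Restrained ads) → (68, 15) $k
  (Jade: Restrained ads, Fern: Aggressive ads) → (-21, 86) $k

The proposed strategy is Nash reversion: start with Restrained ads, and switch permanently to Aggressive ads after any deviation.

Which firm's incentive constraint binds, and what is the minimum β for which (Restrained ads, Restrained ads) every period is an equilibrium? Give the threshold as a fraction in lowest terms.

Jade's threshold: (68−28)/(68−23) = 8/9.
Fern's threshold: (86−55)/(86−19) = 31/67.
8/9 > 31/67, so Jade binds and β* = 8/9.

Jade; β ≥ 8/9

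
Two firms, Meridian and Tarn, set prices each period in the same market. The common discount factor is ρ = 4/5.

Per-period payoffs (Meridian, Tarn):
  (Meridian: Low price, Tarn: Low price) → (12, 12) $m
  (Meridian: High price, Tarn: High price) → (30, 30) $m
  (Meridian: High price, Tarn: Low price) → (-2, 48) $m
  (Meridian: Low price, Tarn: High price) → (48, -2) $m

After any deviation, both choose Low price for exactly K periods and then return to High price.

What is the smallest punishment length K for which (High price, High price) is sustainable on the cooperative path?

2

IC: ρ(1−ρ^K)/(1−ρ) ≥ (48−30)/(30−12) = 1.
With ρ = 4/5: need 1 − ρ^K ≥ 1·(1−4/5)/(4/5), i.e. ρ^K ≤ 0.7500.
Since (4/5)^1 = 0.8000 and (4/5)^2 = 0.6400, the smallest such K is 2.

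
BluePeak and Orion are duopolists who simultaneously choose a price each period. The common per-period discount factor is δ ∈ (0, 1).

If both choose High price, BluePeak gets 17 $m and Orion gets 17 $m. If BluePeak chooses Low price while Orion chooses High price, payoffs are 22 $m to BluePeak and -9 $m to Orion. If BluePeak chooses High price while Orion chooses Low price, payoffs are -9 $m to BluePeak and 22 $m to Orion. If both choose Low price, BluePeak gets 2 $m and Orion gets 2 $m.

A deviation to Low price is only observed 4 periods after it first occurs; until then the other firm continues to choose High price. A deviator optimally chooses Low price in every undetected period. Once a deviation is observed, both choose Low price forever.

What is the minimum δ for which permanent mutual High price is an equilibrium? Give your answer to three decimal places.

0.707

A deviator earns 22 for 4 periods, then 2 forever; cooperating earns 17 forever. Multiplying the IC by (1−δ):
17 ≥ 22(1−δ^4) + 2δ^4, so 20·δ^4 ≥ 5 and δ^4 ≥ 1/4.
δ ≥ (1/4)^(1/4) ≈ 0.707.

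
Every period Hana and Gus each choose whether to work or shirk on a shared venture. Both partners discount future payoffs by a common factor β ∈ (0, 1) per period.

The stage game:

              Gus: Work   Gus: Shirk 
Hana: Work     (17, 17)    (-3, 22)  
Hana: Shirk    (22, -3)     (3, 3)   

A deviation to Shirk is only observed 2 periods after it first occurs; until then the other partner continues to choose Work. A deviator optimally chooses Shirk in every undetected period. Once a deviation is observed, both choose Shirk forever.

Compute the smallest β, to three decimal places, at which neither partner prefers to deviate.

0.513

Deviating for the 2 undetected periods gains 22−17 = 5 per period over cooperation, then loses 17−3 = 14 per period forever once punishment starts.
Gain: 5(1 + β + … + β^1); loss: 14·β^2/(1−β).
No profitable deviation ⇔ 5(1−β^2) ≤ 14·β^2, i.e. β^2 ≥ 5/(5+14) = 5/19.
Hence β ≥ (5/19)^(1/2) ≈ 0.513.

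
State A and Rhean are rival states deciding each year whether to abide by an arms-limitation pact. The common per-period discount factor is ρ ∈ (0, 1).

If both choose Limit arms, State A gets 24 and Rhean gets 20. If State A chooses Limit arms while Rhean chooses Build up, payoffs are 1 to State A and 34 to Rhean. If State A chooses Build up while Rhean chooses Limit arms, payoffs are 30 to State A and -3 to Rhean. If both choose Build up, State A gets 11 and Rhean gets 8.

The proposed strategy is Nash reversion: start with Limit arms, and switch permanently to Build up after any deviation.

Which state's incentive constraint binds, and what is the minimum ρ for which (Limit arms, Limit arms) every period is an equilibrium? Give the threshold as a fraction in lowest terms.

Rhean; ρ ≥ 7/13

State A: cooperation gives 24 each period; deviation gives 30 once then 11 forever.
  24/(1−ρ) ≥ 30 + 11ρ/(1−ρ) ⇒ ρ ≥ 6/19.
Rhean: cooperation gives 20 each period; deviation gives 34 once then 8 forever.
  ρ ≥ 14/26 = 7/13.
Both must hold, so the binding constraint is Rhean's: ρ ≥ 7/13.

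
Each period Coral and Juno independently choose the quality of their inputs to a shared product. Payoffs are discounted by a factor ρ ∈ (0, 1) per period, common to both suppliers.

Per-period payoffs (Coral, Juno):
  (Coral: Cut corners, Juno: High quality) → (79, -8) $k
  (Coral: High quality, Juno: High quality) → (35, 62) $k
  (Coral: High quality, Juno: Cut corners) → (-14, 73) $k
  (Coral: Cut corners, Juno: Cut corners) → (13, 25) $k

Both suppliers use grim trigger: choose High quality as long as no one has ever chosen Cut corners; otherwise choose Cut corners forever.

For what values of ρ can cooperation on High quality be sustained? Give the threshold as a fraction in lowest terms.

Coral's threshold: (79−35)/(79−13) = 2/3.
Juno's threshold: (73−62)/(73−25) = 11/48.
2/3 > 11/48, so Coral binds and ρ* = 2/3.

2/3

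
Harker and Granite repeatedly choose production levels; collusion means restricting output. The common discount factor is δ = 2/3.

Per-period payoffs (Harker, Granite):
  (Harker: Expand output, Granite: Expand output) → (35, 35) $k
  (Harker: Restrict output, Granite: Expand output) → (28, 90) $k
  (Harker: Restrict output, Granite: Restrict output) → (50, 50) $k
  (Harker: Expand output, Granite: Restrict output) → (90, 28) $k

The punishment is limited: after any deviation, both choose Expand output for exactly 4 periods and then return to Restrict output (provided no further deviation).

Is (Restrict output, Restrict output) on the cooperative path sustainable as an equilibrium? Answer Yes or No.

Comparing payoff streams over the 5 periods until play realigns: cooperate → 50(1+δ+…+δ^4); deviate → 90 + 35(δ+…+δ^4).
Cooperation is sustained iff (50−35)(δ+…+δ^4) ≥ 90−50.
δ+…+δ^4 = 2/3·(1−(2/3)^4)/(1−2/3) = 1.6049, and (90−50)/(50−35) = 2.6667.
1.6049 < 2.6667, so cooperation is not sustainable.

No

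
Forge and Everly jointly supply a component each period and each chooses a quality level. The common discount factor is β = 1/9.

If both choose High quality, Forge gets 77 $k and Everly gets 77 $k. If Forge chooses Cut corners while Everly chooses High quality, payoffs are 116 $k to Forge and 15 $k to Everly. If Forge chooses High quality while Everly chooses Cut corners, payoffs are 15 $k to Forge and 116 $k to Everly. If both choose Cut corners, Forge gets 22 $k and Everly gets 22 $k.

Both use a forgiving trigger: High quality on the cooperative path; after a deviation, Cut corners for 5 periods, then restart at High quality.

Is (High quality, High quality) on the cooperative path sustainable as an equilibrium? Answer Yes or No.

No

Comparing payoff streams over the 6 periods until play realigns: cooperate → 77(1+β+…+β^5); deviate → 116 + 22(β+…+β^5).
Cooperation is sustained iff (77−22)(β+…+β^5) ≥ 116−77.
β+…+β^5 = 1/9·(1−(1/9)^5)/(1−1/9) = 0.1250, and (116−77)/(77−22) = 0.7091.
0.1250 < 0.7091, so cooperation is not sustainable.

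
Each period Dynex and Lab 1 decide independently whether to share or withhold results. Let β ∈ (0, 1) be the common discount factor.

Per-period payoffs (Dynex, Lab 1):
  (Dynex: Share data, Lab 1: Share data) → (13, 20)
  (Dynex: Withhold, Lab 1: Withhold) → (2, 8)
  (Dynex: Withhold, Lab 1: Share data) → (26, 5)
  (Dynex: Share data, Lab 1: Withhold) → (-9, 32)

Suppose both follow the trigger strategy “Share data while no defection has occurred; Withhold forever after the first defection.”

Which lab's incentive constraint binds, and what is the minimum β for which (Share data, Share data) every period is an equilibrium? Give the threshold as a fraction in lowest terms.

Dynex; β ≥ 13/24

Dynex: cooperation gives 13 each period; deviation gives 26 once then 2 forever.
  13/(1−β) ≥ 26 + 2β/(1−β) ⇒ β ≥ 13/24.
Lab 1: cooperation gives 20 each period; deviation gives 32 once then 8 forever.
  β ≥ 12/24 = 1/2.
Both must hold, so the binding constraint is Dynex's: β ≥ 13/24.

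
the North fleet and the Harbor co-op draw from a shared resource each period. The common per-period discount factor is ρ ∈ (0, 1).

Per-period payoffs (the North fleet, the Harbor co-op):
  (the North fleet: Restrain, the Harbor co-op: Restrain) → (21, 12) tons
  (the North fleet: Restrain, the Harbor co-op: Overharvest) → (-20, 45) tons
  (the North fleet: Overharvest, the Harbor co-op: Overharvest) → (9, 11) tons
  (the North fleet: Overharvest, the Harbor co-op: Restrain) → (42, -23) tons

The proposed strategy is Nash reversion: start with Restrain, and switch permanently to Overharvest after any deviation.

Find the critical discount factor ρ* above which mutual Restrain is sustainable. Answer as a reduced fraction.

the North fleet's threshold: (42−21)/(42−9) = 7/11.
the Harbor co-op's threshold: (45−12)/(45−11) = 33/34.
7/11 < 33/34, so the Harbor co-op binds and ρ* = 33/34.

33/34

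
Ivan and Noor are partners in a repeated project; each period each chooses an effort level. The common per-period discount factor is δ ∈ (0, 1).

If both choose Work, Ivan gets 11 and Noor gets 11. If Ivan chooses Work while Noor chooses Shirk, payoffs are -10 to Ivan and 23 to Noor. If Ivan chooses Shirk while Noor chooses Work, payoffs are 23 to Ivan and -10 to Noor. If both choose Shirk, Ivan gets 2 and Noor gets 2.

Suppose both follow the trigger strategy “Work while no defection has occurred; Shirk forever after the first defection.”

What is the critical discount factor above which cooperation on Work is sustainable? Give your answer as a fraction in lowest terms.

4/7

Cooperation forever yields 11 each period: 11/(1−δ).
Deviating yields 23 once, then 2 forever: 23 + 2δ/(1−δ).
No profitable deviation requires 11/(1−δ) ≥ 23 + 2δ/(1−δ).
Multiplying by (1−δ): 11 ≥ 23(1−δ) + 2δ = 23 − 21δ.
So 21δ ≥ 12, i.e. δ ≥ 12/21 = 4/7.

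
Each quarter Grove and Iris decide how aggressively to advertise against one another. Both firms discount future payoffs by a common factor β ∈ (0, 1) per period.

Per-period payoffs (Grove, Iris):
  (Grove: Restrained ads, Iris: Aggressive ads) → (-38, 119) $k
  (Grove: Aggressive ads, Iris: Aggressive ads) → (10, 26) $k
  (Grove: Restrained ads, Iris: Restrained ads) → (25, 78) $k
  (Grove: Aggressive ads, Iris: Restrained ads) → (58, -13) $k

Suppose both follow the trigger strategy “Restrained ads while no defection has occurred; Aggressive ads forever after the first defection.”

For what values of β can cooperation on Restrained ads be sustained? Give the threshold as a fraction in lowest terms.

Grove: cooperation gives 25 each period; deviation gives 58 once then 10 forever.
  25/(1−β) ≥ 58 + 10β/(1−β) ⇒ β ≥ 33/48 = 11/16.
Iris: cooperation gives 78 each period; deviation gives 119 once then 26 forever.
  β ≥ 41/93.
Both must hold, so the binding constraint is Grove's: β ≥ 11/16.

11/16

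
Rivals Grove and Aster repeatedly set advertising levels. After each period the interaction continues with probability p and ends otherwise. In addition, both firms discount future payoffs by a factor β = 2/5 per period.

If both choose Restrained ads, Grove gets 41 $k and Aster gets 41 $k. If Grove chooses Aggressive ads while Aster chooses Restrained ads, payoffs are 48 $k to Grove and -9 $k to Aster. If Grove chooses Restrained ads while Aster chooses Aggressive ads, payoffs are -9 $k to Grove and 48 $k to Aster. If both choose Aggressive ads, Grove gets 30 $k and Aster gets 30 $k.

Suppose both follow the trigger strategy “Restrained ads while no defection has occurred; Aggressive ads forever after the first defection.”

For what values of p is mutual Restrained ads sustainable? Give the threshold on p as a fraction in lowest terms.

35/36

With continuation probability p and discount β, the effective per-period discount factor is βp.
Grim-trigger IC: βp ≥ (48−41)/(48−30) = 7/18.
So p ≥ (7/18)/(2/5) = 35/36.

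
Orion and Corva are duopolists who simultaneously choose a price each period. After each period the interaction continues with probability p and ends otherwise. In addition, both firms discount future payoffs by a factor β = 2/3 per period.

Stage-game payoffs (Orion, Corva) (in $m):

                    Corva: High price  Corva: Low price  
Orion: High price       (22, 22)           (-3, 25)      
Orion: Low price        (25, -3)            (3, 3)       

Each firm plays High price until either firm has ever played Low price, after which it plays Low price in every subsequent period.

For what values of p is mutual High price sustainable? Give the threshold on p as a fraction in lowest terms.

With continuation probability p and discount β, the effective per-period discount factor is βp.
Grim-trigger IC: βp ≥ (25−22)/(25−3) = 3/22.
So p ≥ (3/22)/(2/3) = 9/44.

9/44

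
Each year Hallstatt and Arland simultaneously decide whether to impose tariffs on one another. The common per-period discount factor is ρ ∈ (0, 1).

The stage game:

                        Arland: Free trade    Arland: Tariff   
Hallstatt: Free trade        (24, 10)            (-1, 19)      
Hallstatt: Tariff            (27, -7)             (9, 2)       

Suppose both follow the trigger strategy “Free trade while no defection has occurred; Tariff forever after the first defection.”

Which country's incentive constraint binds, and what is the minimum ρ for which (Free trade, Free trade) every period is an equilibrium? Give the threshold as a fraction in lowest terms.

Arland; ρ ≥ 9/17

For Hallstatt: deviation gain 27−24 = 3, per-period punishment loss 24−9 = 15. IC gives ρ ≥ 3/18 = 1/6.
For Arland: gain 9, loss 8 per period, so ρ ≥ 9/17.
The tighter constraint is Arland's, so cooperation needs ρ ≥ 9/17.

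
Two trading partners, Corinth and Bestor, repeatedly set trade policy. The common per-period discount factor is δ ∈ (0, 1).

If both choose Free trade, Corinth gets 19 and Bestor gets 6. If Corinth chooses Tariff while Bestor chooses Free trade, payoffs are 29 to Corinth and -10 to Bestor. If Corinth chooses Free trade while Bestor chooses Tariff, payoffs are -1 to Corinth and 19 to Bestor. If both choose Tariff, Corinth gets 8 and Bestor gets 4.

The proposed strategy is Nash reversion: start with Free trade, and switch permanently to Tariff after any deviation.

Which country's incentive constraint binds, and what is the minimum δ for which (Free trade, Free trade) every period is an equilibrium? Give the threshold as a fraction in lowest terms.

Corinth: cooperation gives 19 each period; deviation gives 29 once then 8 forever.
  19/(1−δ) ≥ 29 + 8δ/(1−δ) ⇒ δ ≥ 10/21.
Bestor: cooperation gives 6 each period; deviation gives 19 once then 4 forever.
  δ ≥ 13/15.
Both must hold, so the binding constraint is Bestor's: δ ≥ 13/15.

Bestor; δ ≥ 13/15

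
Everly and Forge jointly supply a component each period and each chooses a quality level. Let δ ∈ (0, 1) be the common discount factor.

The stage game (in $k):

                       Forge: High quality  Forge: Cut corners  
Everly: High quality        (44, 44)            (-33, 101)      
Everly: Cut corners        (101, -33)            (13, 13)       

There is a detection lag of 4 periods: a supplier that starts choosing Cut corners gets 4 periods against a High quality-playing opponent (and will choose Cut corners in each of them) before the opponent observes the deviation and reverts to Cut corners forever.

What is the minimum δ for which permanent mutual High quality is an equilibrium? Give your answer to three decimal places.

0.897

The best deviation is to choose Cut corners for all 4 undetected periods, earning 101 each, then 13 forever once detected.
Deviation value: 101(1−δ^4)/(1−δ) + 13δ^4/(1−δ); cooperation value: 44/(1−δ).
IC: 44 ≥ 101(1−δ^4) + 13δ^4 = 101 − 88δ^4.
So δ^4 ≥ 57/88, giving δ ≥ (57/88)^(1/4) ≈ 0.897.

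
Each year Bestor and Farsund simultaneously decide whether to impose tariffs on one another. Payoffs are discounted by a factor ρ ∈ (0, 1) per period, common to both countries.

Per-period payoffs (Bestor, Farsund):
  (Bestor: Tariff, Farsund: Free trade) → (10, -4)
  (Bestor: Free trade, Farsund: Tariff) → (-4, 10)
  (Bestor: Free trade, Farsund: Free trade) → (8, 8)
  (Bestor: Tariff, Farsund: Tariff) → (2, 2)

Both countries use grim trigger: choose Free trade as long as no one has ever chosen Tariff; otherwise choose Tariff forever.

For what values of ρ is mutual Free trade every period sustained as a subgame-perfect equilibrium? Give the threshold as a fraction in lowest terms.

Cooperation forever yields 8 each period: 8/(1−ρ).
Deviating yields 10 once, then 2 forever: 10 + 2ρ/(1−ρ).
No profitable deviation requires 8/(1−ρ) ≥ 10 + 2ρ/(1−ρ).
Multiplying by (1−ρ): 8 ≥ 10(1−ρ) + 2ρ = 10 − 8ρ.
So 8ρ ≥ 2, i.e. ρ ≥ 2/8 = 1/4.

1/4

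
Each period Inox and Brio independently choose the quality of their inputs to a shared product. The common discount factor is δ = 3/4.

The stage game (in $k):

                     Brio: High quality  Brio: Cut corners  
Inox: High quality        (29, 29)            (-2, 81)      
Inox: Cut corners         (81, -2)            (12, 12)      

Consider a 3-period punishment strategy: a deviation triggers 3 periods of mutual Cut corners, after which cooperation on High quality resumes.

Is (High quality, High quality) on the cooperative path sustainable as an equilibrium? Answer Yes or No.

A one-shot deviation gives 81 now, then 12 for 3 periods, then back to 29.
Gain from deviating: (81−29) today; loss: (29−12) in each of the next 3 periods.
No-deviation condition: (29−12)(δ+…+δ^3) ≥ 81−29, i.e. δ+…+δ^3 ≥ 52/17.
At δ = 3/4: δ+…+δ^3 = 1.7344 < 3.0588.
So cooperation is not sustainable.

No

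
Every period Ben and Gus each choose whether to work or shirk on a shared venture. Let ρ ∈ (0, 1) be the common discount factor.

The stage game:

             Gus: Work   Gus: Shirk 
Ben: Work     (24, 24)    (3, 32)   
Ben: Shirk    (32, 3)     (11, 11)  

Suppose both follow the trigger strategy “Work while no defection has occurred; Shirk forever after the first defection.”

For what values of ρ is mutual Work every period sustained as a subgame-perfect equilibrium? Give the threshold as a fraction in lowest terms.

One-period gain from deviating is 32 − 24 = 8. The loss is 24 − 11 = 13 in every subsequent period, with present value 13·ρ/(1−ρ).
Deviation is unprofitable when 13·ρ/(1−ρ) ≥ 8, i.e. ρ/(1−ρ) ≥ 8/13.
Equivalently ρ ≥ 8/(8+13) = 8/21.

8/21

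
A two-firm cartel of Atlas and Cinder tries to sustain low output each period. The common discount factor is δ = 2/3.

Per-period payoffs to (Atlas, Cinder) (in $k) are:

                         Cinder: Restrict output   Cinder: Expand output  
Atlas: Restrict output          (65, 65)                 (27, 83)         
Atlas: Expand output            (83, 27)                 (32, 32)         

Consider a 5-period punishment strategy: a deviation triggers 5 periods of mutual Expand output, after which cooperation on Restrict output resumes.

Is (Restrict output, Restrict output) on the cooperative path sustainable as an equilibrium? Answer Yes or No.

A one-shot deviation gives 83 now, then 32 for 5 periods, then back to 65.
Gain from deviating: (83−65) today; loss: (65−32) in each of the next 5 periods.
No-deviation condition: (65−32)(δ+…+δ^5) ≥ 83−65, i.e. δ+…+δ^5 ≥ 6/11.
At δ = 2/3: δ+…+δ^5 = 1.7366 ≥ 0.5455.
So cooperation is sustainable.

Yes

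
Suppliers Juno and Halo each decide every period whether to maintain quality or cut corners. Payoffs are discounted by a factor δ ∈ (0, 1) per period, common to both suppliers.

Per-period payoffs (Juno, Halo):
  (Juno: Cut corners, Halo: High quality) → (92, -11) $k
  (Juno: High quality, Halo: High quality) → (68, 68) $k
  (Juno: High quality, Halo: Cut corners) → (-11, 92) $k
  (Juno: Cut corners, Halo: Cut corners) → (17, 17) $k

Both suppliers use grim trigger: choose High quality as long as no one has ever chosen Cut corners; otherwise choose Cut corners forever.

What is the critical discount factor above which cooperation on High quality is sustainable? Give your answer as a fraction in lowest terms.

8/25

Cooperation forever yields 68 each period: 68/(1−δ).
Deviating yields 92 once, then 17 forever: 92 + 17δ/(1−δ).
No profitable deviation requires 68/(1−δ) ≥ 92 + 17δ/(1−δ).
Multiplying by (1−δ): 68 ≥ 92(1−δ) + 17δ = 92 − 75δ.
So 75δ ≥ 24, i.e. δ ≥ 24/75 = 8/25.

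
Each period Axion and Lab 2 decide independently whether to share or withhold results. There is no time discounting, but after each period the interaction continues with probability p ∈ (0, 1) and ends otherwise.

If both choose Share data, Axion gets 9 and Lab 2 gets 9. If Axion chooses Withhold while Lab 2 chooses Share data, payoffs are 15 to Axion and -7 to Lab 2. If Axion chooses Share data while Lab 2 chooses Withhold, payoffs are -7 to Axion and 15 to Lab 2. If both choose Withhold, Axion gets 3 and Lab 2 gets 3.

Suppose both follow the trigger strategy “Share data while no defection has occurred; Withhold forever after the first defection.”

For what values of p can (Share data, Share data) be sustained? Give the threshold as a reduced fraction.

Expected cooperation value is 9 + p·9 + p²·9 + … = 9/(1−p); deviation gives 15 + p·3/(1−p).
9 ≥ 15(1−p) + 3p ⇒ 12p ≥ 6 ⇒ p ≥ 6/12 = 1/2.

1/2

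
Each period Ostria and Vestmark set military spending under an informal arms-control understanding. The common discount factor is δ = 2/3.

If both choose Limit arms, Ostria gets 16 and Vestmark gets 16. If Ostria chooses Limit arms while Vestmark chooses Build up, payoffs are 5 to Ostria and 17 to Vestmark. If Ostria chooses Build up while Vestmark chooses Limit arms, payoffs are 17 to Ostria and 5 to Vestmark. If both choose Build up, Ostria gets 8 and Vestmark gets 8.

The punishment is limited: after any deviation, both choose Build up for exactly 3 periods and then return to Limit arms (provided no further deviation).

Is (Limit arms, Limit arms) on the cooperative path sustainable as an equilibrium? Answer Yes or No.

IC: δ+…+δ^3 ≥ (17−16)/(16−8) = 1/8.
At δ = 2/3: partial sum = 1.4074 ≥ 0.1250. Cooperation sustainable.

Yes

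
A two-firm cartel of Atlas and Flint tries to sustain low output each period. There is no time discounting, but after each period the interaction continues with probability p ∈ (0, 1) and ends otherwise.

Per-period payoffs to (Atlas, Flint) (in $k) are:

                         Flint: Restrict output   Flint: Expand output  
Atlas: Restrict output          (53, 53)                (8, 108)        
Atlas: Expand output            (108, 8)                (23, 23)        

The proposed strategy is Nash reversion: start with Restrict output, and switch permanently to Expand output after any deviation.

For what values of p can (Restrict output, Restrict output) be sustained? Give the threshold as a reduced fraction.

With no time discounting, the continuation probability p plays the role of the discount factor.
Grim-trigger IC: 53/(1−p) ≥ 108 + 23p/(1−p) ⇒ p ≥ (108−53)/(108−23) = 11/17.

11/17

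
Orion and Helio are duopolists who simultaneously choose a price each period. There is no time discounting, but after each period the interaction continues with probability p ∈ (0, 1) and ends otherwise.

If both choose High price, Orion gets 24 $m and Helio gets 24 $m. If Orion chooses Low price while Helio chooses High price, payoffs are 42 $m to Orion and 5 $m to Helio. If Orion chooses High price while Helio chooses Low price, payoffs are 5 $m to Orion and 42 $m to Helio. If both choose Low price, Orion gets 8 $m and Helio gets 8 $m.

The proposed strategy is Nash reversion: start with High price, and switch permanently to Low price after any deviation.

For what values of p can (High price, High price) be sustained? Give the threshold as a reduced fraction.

Expected cooperation value is 24 + p·24 + p²·24 + … = 24/(1−p); deviation gives 42 + p·8/(1−p).
24 ≥ 42(1−p) + 8p ⇒ 34p ≥ 18 ⇒ p ≥ 18/34 = 9/17.

9/17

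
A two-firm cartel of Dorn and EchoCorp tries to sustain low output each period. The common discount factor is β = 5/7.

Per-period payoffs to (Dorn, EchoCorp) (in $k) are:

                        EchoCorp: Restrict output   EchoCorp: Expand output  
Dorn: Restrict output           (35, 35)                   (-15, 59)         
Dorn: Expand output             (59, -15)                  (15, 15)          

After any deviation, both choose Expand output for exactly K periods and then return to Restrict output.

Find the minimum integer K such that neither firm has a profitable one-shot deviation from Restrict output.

IC: β(1−β^K)/(1−β) ≥ (59−35)/(35−15) = 6/5.
With β = 5/7: need 1 − β^K ≥ 6/5·(1−5/7)/(5/7), i.e. β^K ≤ 0.5200.
Since (5/7)^1 = 0.7143 and (5/7)^2 = 0.5102, the smallest such K is 2.

2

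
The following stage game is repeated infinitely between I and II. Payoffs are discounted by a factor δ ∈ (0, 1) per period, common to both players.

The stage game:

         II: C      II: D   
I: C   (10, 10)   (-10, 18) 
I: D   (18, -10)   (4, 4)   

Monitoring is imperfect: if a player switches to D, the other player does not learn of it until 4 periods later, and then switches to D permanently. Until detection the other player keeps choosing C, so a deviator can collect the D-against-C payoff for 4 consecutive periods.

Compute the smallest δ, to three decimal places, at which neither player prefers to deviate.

0.869

A deviator earns 18 for 4 periods, then 4 forever; cooperating earns 10 forever. Multiplying the IC by (1−δ):
10 ≥ 18(1−δ^4) + 4δ^4, so 14·δ^4 ≥ 8 and δ^4 ≥ 4/7.
δ ≥ (4/7)^(1/4) ≈ 0.869.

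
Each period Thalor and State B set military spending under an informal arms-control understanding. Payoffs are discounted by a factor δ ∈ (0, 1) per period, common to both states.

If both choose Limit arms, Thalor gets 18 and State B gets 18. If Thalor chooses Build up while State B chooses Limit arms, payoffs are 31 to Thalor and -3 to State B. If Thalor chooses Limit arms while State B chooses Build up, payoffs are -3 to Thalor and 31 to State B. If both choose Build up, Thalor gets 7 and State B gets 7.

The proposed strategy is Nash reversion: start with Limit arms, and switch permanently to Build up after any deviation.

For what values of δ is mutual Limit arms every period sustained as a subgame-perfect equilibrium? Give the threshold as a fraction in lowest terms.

13/24

Under grim trigger the critical discount factor is (T−C)/(T−P) with T = 31, C = 18, P = 7.
δ* = (31−18)/(31−7) = 13/24.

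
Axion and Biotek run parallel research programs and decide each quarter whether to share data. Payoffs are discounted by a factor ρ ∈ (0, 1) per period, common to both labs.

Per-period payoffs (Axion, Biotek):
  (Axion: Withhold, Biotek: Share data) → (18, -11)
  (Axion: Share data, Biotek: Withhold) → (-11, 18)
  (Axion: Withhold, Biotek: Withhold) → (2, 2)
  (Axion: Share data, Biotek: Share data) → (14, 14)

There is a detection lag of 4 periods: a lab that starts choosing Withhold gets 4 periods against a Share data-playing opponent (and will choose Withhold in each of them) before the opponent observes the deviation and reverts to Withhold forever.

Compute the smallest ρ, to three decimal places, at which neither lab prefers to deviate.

0.707

Deviating for the 4 undetected periods gains 18−14 = 4 per period over cooperation, then loses 14−2 = 12 per period forever once punishment starts.
Gain: 4(1 + ρ + … + ρ^3); loss: 12·ρ^4/(1−ρ).
No profitable deviation ⇔ 4(1−ρ^4) ≤ 12·ρ^4, i.e. ρ^4 ≥ 4/(4+12) = 1/4.
Hence ρ ≥ (1/4)^(1/4) ≈ 0.707.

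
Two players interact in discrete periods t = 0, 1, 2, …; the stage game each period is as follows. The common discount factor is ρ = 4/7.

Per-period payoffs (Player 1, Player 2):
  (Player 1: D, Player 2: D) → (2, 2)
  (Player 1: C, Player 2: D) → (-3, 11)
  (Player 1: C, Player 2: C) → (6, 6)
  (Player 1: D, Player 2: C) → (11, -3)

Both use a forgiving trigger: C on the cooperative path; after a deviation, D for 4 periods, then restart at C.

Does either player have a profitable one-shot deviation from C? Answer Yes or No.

A one-shot deviation gives 11 now, then 2 for 4 periods, then back to 6.
Gain from deviating: (11−6) today; loss: (6−2) in each of the next 4 periods.
No-deviation condition: (6−2)(ρ+…+ρ^4) ≥ 11−6, i.e. ρ+…+ρ^4 ≥ 5/4.
At ρ = 4/7: ρ+…+ρ^4 = 1.1912 < 1.2500.
So cooperation is not sustainable.

Yes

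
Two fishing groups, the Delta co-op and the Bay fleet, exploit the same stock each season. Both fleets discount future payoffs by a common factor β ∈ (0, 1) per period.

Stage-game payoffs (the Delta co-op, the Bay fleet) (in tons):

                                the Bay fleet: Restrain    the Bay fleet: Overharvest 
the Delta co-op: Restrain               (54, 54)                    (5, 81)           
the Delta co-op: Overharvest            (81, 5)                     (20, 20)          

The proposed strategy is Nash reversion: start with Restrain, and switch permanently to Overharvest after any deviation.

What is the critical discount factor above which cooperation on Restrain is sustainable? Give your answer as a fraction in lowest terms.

Cooperation forever yields 54 each period: 54/(1−β).
Deviating yields 81 once, then 20 forever: 81 + 20β/(1−β).
No profitable deviation requires 54/(1−β) ≥ 81 + 20β/(1−β).
Multiplying by (1−β): 54 ≥ 81(1−β) + 20β = 81 − 61β.
So 61β ≥ 27, i.e. β ≥ 27/61.

27/61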